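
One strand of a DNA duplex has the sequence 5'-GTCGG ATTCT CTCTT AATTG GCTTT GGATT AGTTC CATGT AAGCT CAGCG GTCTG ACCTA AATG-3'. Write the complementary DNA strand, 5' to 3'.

5'-CATTTAGGTCAGACCGCTGAGCTTACATGGAACTAATCCAAAGCCAATTAAGAGAGAATCCGAC-3'

The complement of GTCGGATTCTCTCTTAATTGGCTTTGGATTAGTTCCATGTAAGCTCAGCGGTCTGACCTAAATG is CAGCCTAAGAGAGAATTAACCGAAACCTAATCAAGGTACATTCGAGTCGCCAGACTGGATTTAC (A↔T, G↔C). DNA strands are antiparallel, so the complementary strand runs 3'→5'; reversing gives the 5'→3' form.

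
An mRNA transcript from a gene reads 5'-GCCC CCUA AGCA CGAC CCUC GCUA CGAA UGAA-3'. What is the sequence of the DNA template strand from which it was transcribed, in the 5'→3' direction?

5′-TTCATTCGTAGCGAGGGTCGTGCTTAGGGGGC-3′

Replace U with T to get the coding DNA strand: GCCCCCTAAGCACGACCCTCGCTACGAATGAA. The template strand is its reverse complement (complement CGGGGGATTCGTGCTGGGAGCGATGCTTACTT, then reverse).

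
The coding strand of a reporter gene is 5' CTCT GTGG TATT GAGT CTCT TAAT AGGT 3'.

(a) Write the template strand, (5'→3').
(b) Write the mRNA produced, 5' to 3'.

(a) 5'-ACCTATTAAGAGACTCAATACCACAGAG-3'
(b) 5'-CUCUGUGGUAUUGAGUCUCUUAAUAGGU-3'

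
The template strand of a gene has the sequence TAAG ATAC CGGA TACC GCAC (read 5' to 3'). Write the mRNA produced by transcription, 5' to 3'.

5′-GUGCGGUAUCCGGUAUCUUA-3′

RNA polymerase reads the template 3'→5' and synthesizes mRNA 5'→3' by base-pairing (A→U, T→A, G↔C). The complement of the template is ATTCTATGGCCTATGGCGTG; antiparallel, so 5'→3' the coding strand is GTGCGGTATCCGGTATCTTA. Replace T with U for the mRNA.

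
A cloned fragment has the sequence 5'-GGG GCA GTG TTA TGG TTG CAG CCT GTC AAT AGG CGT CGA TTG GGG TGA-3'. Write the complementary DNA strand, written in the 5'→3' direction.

Pairing A↔T and G↔C gives CCCCGTCACAATACCAACGTCGGACAGTTATCCGCAGCTAACCCCACT, running 3'→5'. Reverse for the 5'→3' convention.

5'-TCACCCCAATCGACGCCTATTGACAGGCTGCAACCATAACACTGCCCC-3'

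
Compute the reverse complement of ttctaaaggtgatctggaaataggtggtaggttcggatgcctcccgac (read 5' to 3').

5'-GTCGGGAGGCATCCGAACCTACCACCTATTTCCAGATCACCTTTAGAA-3'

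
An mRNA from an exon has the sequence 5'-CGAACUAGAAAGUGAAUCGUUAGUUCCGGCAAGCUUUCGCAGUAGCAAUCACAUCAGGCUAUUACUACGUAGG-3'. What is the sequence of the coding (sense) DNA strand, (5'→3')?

5'-CGAACTAGAAAGTGAATCGTTAGTTCCGGCAAGCTTTCGCAGTAGCAATCACATCAGGCTATTACTACGTAGG-3'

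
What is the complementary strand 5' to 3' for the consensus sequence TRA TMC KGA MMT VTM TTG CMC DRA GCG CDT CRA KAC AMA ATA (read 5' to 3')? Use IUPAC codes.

Standard pairs A↔T, G↔C; ambiguity codes pair R↔Y, M↔K, D↔H, V↔B. Complement (AYTAKGMCTKKABAKAACGKGHYTCGCGHAGYTMTGTKTTAT), then reverse for 5'→3'.

5'-TATTKTGTMTYGAHGCGCTYHGKGCAAKABAKKTCMGKATYA-3'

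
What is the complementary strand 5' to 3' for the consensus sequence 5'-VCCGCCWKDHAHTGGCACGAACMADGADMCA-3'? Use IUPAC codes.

5'-TGKHTCHTKGTTCGTGCCADTDHMWGGCGGB-3'

Standard pairs A↔T, G↔C; ambiguity codes pair M↔K, W↔W, D↔H, V↔B. Complement (BGGCGGWMHDTDACCGTGCTTGKTHCTHKGT), then reverse for 5'→3'.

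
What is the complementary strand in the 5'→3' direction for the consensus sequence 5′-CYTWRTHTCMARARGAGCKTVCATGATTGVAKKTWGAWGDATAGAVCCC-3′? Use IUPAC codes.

Standard pairs A↔T, G↔C; ambiguity codes pair R↔Y, M↔K, W↔W, D↔H, V↔B. Complement (GRAWYADAGKTYTYCTCGMABGTACTAACBTMMAWCTWCHTATCTBGGG), then reverse for 5'→3'.

5′-GGGBTCTATHCWTCWAMMTBCAATCATGBAMGCTCYTYTKGADAYWARG-3′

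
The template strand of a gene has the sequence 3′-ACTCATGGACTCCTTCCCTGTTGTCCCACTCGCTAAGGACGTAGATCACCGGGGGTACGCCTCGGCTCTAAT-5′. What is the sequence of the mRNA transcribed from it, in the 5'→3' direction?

5'-UGAGUACCUGAGGAAGGGACAACAGGGUGAGCGAUUCCUGCAUCUAGUGGCCCCCAUGCGGAGCCGAGAUUA-3'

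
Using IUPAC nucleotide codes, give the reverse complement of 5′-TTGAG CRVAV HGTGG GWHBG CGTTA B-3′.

5'-VTAACGCVDWCCCACDBTBYGCTCAA-3'

Standard pairs A↔T, G↔C; ambiguity codes pair R↔Y, W↔W, B↔V, H↔D. Complement (AACTCGYBTBDCACCCWDVCGCAATV), then reverse for 5'→3'.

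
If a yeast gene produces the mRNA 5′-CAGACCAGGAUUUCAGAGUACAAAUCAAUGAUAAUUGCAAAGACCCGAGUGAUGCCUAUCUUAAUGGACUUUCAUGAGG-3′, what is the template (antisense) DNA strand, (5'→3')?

Replace U with T to get the coding DNA strand: CAGACCAGGATTTCAGAGTACAAATCAATGATAATTGCAAAGACCCGAGTGATGCCTATCTTAATGGACTTTCATGAGG. The template strand is its reverse complement (complement GTCTGGTCCTAAAGTCTCATGTTTAGTTACTATTAACGTTTCTGGGCTCACTACGGATAGAATTACCTGAAAGTACTCC, then reverse).

5'-CCTCATGAAAGTCCATTAAGATAGGCATCACTCGGGTCTTTGCAATTATCATTGATTTGTACTCTGAAATCCTGGTCTG-3'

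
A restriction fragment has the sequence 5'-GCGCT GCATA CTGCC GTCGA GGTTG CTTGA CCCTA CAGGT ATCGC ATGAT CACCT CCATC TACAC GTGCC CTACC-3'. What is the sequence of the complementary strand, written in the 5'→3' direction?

5′-GGTAGGGCACGTGTAGATGGAGGTGATCATGCGATACCTGTAGGGTCAAGCAACCTCGACGGCAGTATGCAGCGC-3′

The complement of GCGCTGCATACTGCCGTCGAGGTTGCTTGACCCTACAGGTATCGCATGATCACCTCCATCTACACGTGCCCTACC is CGCGACGTATGACGGCAGCTCCAACGAACTGGGATGTCCATAGCGTACTAGTGGAGGTAGATGTGCACGGGATGG (A↔T, G↔C). DNA strands are antiparallel, so the complementary strand runs 3'→5'; reversing gives the 5'→3' form.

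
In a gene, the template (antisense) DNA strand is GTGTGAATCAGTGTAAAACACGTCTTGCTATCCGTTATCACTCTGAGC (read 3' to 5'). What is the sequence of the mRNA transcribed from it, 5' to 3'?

5'-CACACUUAGUCACAUUUUGUGCAGAACGAUAGGCAAUAGUGAGACUCG-3'

Reading the template 3'→5' as shown, RNA polymerase pairs each base (A→U, T→A, G↔C) to build mRNA 5'→3' directly.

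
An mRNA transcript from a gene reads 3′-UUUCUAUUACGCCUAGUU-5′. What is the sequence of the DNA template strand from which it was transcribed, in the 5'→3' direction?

Written 5'→3' the mRNA is UUGAUCCGCAUUAUCUUU, so the coding DNA strand is TTGATCCGCATTATCTTT. The template is its reverse complement.

5'-AAAGATAATGCGGATCAA-3'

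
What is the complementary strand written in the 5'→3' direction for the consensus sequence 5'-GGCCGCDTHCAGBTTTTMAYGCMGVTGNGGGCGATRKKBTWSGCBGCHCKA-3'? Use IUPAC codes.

Standard pairs A↔T, G↔C; ambiguity codes pair R↔Y, M↔K, W↔W, S↔S, B↔V, D↔H, N↔N. Complement (CCGGCGHADGTCVAAAAKTRCGKCBACNCCCGCTAYMMVAWSCGVCGDGMT), then reverse for 5'→3'.

5'-TMGDGCVGCSWAVMMYATCGCCCNCABCKGCRTKAAAAVCTGDAHGCGGCC-3'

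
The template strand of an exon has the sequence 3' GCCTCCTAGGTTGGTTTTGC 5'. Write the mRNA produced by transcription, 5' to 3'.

Reading the template 3'→5' as shown, RNA polymerase pairs each base (A→U, T→A, G↔C) to build mRNA 5'→3' directly.

5'-CGGAGGAUCCAACCAAAACG-3'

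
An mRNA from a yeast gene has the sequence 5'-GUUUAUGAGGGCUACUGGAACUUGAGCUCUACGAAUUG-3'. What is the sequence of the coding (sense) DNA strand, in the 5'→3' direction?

The coding DNA strand has the same 5'→3' sequence as the mRNA with U replaced by T.

5′-GTTTATGAGGGCTACTGGAACTTGAGCTCTACGAATTG-3′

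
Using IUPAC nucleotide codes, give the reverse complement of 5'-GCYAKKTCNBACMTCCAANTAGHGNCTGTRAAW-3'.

5'-WTTYACAGNCDCTANTTGGAKGTVNGAMMTRGC-3'

Standard pairs A↔T, G↔C; ambiguity codes pair R↔Y, M↔K, W↔W, B↔V, H↔D, N↔N. Complement (CGRTMMAGNVTGKAGGTTNATCDCNGACAYTTW), then reverse for 5'→3'.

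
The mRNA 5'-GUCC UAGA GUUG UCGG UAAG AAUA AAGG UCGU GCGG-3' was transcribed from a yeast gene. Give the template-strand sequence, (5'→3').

5′-CCGCACGACCTTTATTCTTACCGACAACTCTAGGAC-3′

Replace U with T to get the coding DNA strand: GTCCTAGAGTTGTCGGTAAGAATAAAGGTCGTGCGG. The template strand is its reverse complement (complement CAGGATCTCAACAGCCATTCTTATTTCCAGCACGCC, then reverse).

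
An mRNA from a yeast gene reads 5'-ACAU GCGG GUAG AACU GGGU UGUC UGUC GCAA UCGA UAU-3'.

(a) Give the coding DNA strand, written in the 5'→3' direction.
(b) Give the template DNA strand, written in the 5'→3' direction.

(a) The coding strand matches the mRNA with U→T.
(b) The template strand is the reverse complement of the coding strand.

(a) 5′-ACATGCGGGTAGAACTGGGTTGTCTGTCGCAATCGATAT-3′
(b) 5'-ATATCGATTGCGACAGACAACCCAGTTCTACCCGCATGT-3'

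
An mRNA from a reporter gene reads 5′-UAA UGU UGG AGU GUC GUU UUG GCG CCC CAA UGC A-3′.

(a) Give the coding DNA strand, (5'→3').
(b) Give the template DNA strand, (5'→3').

(a) The coding strand matches the mRNA with U→T.
(b) The template strand is the reverse complement of the coding strand.

(a) 5′-TAATGTTGGAGTGTCGTTTTGGCGCCCCAATGCA-3′
(b) 5'-TGCATTGGGGCGCCAAAACGACACTCCAACATTA-3'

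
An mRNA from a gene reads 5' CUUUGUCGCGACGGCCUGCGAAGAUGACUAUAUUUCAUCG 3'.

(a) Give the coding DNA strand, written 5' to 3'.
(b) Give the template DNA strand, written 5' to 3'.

(a) 5′-CTTTGTCGCGACGGCCTGCGAAGATGACTATATTTCATCG-3′
(b) 5'-CGATGAAATATAGTCATCTTCGCAGGCCGTCGCGACAAAG-3'

(a) The coding strand matches the mRNA with U→T.
(b) The template strand is the reverse complement of the coding strand.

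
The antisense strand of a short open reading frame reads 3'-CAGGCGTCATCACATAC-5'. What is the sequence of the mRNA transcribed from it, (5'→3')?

5'-GUCCGCAGUAGUGUAUG-3'

Reading the template 3'→5' as shown, RNA polymerase pairs each base (A→U, T→A, G↔C) to build mRNA 5'→3' directly.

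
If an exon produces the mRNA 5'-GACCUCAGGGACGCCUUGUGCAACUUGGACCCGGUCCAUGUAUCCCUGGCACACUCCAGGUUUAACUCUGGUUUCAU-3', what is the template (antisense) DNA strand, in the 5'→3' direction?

5'-ATGAAACCAGAGTTAAACCTGGAGTGTGCCAGGGATACATGGACCGGGTCCAAGTTGCACAAGGCGTCCCTGAGGTC-3'

Replace U with T to get the coding DNA strand: GACCTCAGGGACGCCTTGTGCAACTTGGACCCGGTCCATGTATCCCTGGCACACTCCAGGTTTAACTCTGGTTTCAT. The template strand is its reverse complement (complement CTGGAGTCCCTGCGGAACACGTTGAACCTGGGCCAGGTACATAGGGACCGTGTGAGGTCCAAATTGAGACCAAAGTA, then reverse).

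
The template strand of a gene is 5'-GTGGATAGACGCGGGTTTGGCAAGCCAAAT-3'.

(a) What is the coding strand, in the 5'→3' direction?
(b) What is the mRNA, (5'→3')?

(a) 5'-ATTTGGCTTGCCAAACCCGCGTCTATCCAC-3'
(b) 5'-AUUUGGCUUGCCAAACCCGCGUCUAUCCAC-3'

(a) The coding strand is the reverse complement of the template: complement CACCTATCTGCGCCCAAACCGTTCGGTTTA, then reverse.
(b) mRNA has the coding-strand sequence with T→U.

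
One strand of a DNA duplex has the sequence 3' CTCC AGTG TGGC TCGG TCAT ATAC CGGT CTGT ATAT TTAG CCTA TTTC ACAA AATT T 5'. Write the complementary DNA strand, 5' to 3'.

5′-GAGGTCACACCGAGCCAGTATATGGCCAGACATATAAATCGGATAAAGTGTTTTAAA-3′

The strand is given 3'→5', so its complement runs 5'→3' in the same left-to-right order: pair each base A↔T, G↔C.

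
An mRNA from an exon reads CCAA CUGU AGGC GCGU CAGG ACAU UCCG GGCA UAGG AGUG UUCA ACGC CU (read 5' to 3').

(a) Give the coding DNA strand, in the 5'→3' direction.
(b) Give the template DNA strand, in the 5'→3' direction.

(a) 5′-CCAACTGTAGGCGCGTCAGGACATTCCGGGCATAGGAGTGTTCAACGCCT-3′
(b) 5′-AGGCGTTGAACACTCCTATGCCCGGAATGTCCTGACGCGCCTACAGTTGG-3′

(a) The coding strand matches the mRNA with U→T.
(b) The template strand is the reverse complement of the coding strand.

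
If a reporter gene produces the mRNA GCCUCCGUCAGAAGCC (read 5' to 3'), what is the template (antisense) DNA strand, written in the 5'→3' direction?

5'-GGCTTCTGACGGAGGC-3'

Replace U with T to get the coding DNA strand: GCCTCCGTCAGAAGCC. The template strand is its reverse complement (complement CGGAGGCAGTCTTCGG, then reverse).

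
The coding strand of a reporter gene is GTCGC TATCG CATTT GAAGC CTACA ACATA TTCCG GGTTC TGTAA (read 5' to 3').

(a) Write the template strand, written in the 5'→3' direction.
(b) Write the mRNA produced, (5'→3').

(a) The template strand is the reverse complement of the coding strand: complement CAGCGATAGCGTAAACTTCGGATGTTGTATAAGGCCCAAGACATT, then reverse.
(b) mRNA matches the coding strand with T→U.

(a) 5'-TTACAGAACCCGGAATATGTTGTAGGCTTCAAATGCGATAGCGAC-3'
(b) 5′-GUCGCUAUCGCAUUUGAAGCCUACAACAUAUUCCGGGUUCUGUAA-3′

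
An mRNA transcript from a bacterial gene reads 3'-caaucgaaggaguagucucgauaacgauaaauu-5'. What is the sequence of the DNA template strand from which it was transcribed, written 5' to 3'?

5′-GTTAGCTTCCTCATCAGAGCTATTGCTATTTAA-3′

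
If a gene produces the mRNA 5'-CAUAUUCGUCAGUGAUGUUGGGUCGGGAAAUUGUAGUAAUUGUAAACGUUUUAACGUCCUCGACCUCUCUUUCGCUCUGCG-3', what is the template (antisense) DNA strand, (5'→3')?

Replace U with T to get the coding DNA strand: CATATTCGTCAGTGATGTTGGGTCGGGAAATTGTAGTAATTGTAAACGTTTTAACGTCCTCGACCTCTCTTTCGCTCTGCG. The template strand is its reverse complement (complement GTATAAGCAGTCACTACAACCCAGCCCTTTAACATCATTAACATTTGCAAAATTGCAGGAGCTGGAGAGAAAGCGAGACGC, then reverse).

5'-CGCAGAGCGAAAGAGAGGTCGAGGACGTTAAAACGTTTACAATTACTACAATTTCCCGACCCAACATCACTGACGAATATG-3'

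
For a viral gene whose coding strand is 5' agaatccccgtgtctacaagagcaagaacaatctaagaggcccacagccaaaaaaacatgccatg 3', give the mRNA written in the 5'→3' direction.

5'-AGAAUCCCCGUGUCUACAAGAGCAAGAACAAUCUAAGAGGCCCACAGCCAAAAAAACAUGCCAUG-3'

The mRNA is synthesized from the template strand, so it matches the coding strand with T replaced by U.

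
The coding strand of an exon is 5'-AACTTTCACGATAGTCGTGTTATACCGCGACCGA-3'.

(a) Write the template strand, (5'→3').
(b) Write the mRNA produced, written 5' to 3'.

(a) 5'-TCGGTCGCGGTATAACACGACTATCGTGAAAGTT-3'
(b) 5'-AACUUUCACGAUAGUCGUGUUAUACCGCGACCGA-3'

(a) The template strand is the reverse complement of the coding strand: complement TTGAAAGTGCTATCAGCACAATATGGCGCTGGCT, then reverse.
(b) mRNA matches the coding strand with T→U.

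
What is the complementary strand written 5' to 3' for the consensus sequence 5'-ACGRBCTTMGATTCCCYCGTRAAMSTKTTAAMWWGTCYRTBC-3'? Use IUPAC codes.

Standard pairs A↔T, G↔C; ambiguity codes pair R↔Y, M↔K, W↔W, S↔S, B↔V. Complement (TGCYVGAAKCTAAGGGRGCAYTTKSAMAATTKWWCAGRYAVG), then reverse for 5'→3'.

5′-GVAYRGACWWKTTAAMASKTTYACGRGGGAATCKAAGVYCGT-3′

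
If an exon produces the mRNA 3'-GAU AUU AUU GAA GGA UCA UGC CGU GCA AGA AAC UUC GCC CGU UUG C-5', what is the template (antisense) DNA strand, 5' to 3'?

Written 5'→3' the mRNA is CGUUUGCCCGCUUCAAAGAACGUGCCGUACUAGGAAGUUAUUAUAG, so the coding DNA strand is CGTTTGCCCGCTTCAAAGAACGTGCCGTACTAGGAAGTTATTATAG. The template is its reverse complement.

5'-CTATAATAACTTCCTAGTACGGCACGTTCTTTGAAGCGGGCAAACG-3'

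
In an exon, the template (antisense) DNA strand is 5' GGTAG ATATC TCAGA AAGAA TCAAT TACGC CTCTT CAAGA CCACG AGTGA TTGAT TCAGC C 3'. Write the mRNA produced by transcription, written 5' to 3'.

5'-GGCUGAAUCAAUCACUCGUGGUCUUGAAGAGGCGUAAUUGAUUCUUUCUGAGAUAUCUACC-3'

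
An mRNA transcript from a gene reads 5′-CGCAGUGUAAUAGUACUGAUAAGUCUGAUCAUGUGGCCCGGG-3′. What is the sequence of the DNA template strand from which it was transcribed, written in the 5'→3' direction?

Replace U with T to get the coding DNA strand: CGCAGTGTAATAGTACTGATAAGTCTGATCATGTGGCCCGGG. The template strand is its reverse complement (complement GCGTCACATTATCATGACTATTCAGACTAGTACACCGGGCCC, then reverse).

5'-CCCGGGCCACATGATCAGACTTATCAGTACTATTACACTGCG-3'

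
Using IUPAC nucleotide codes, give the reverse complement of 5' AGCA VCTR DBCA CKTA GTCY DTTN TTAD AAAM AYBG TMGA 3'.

5′-TCKACVRTKTTTHTAANAAHRGACTAMGTGVHYAGBTGCT-3′

Standard pairs A↔T, G↔C; ambiguity codes pair R↔Y, M↔K, B↔V, D↔H, N↔N. Complement (TCGTBGAYHVGTGMATCAGRHAANAATHTTTKTRVCAKCT), then reverse for 5'→3'.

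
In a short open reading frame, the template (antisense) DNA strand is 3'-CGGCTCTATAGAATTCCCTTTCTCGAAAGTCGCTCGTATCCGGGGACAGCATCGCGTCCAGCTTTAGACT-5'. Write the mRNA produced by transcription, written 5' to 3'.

Reading the template 3'→5' as shown, RNA polymerase pairs each base (A→U, T→A, G↔C) to build mRNA 5'→3' directly.

5′-GCCGAGAUAUCUUAAGGGAAAGAGCUUUCAGCGAGCAUAGGCCCCUGUCGUAGCGCAGGUCGAAAUCUGA-3′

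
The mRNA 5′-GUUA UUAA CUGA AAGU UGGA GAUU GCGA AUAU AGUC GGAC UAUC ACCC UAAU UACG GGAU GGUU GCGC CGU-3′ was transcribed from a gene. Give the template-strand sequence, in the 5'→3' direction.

Replace U with T to get the coding DNA strand: GTTATTAACTGAAAGTTGGAGATTGCGAATATAGTCGGACTATCACCCTAATTACGGGATGGTTGCGCCGT. The template strand is its reverse complement (complement CAATAATTGACTTTCAACCTCTAACGCTTATATCAGCCTGATAGTGGGATTAATGCCCTACCAACGCGGCA, then reverse).

5'-ACGGCGCAACCATCCCGTAATTAGGGTGATAGTCCGACTATATTCGCAATCTCCAACTTTCAGTTAATAAC-3'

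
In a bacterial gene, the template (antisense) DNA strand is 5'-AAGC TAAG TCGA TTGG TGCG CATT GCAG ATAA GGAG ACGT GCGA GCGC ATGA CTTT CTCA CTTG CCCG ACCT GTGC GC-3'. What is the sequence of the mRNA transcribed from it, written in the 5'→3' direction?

5'-GCGCACAGGUCGGGCAAGUGAGAAAGUCAUGCGCUCGCACGUCUCCUUAUCUGCAAUGCGCACCAAUCGACUUAGCUU-3'

RNA polymerase reads the template 3'→5' and synthesizes mRNA 5'→3' by base-pairing (A→U, T→A, G↔C). The complement of the template is TTCGATTCAGCTAACCACGCGTAACGTCTATTCCTCTGCACGCTCGCGTACTGAAAGAGTGAACGGGCTGGACACGCG; antiparallel, so 5'→3' the coding strand is GCGCACAGGTCGGGCAAGTGAGAAAGTCATGCGCTCGCACGTCTCCTTATCTGCAATGCGCACCAATCGACTTAGCTT. Replace T with U for the mRNA.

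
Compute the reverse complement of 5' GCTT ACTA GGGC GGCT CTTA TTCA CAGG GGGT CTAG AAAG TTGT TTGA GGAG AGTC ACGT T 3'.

5'-AACGTGACTCTCCTCAAACAACTTTCTAGACCCCCTGTGAATAAGAGCCGCCCTAGTAAGC-3'

Reading the sequence 3'→5' and pairing each base (A↔T, G↔C) gives the reverse complement directly.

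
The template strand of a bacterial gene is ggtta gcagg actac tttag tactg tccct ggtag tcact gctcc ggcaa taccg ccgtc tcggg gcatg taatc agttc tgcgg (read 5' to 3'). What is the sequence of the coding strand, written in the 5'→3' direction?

The coding strand is complementary and antiparallel to the template: take the complement (A↔T, G↔C) and reverse.

5'-CCGCAGAACTGATTACATGCCCCGAGACGGCGGTATTGCCGGAGCAGTGACTACCAGGGACAGTACTAAAGTAGTCCTGCTAACC-3'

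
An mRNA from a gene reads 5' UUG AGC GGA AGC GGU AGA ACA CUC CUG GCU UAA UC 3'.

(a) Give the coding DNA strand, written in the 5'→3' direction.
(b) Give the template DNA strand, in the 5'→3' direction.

(a) The coding strand matches the mRNA with U→T.
(b) The template strand is the reverse complement of the coding strand.

(a) 5'-TTGAGCGGAAGCGGTAGAACACTCCTGGCTTAATC-3'
(b) 5'-GATTAAGCCAGGAGTGTTCTACCGCTTCCGCTCAA-3'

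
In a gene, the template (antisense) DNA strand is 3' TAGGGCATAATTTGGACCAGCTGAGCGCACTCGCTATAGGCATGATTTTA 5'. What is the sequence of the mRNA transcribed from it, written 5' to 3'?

5'-AUCCCGUAUUAAACCUGGUCGACUCGCGUGAGCGAUAUCCGUACUAAAAU-3'

Reading the template 3'→5' as shown, RNA polymerase pairs each base (A→U, T→A, G↔C) to build mRNA 5'→3' directly.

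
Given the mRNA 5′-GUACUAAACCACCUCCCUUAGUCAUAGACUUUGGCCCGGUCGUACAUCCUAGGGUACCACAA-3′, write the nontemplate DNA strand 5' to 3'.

The coding DNA strand has the same 5'→3' sequence as the mRNA with U replaced by T.

5′-GTACTAAACCACCTCCCTTAGTCATAGACTTTGGCCCGGTCGTACATCCTAGGGTACCACAA-3′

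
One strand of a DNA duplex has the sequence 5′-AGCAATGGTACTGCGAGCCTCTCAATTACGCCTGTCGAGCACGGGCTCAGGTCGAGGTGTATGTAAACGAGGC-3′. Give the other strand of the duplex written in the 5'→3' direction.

The complement of AGCAATGGTACTGCGAGCCTCTCAATTACGCCTGTCGAGCACGGGCTCAGGTCGAGGTGTATGTAAACGAGGC is TCGTTACCATGACGCTCGGAGAGTTAATGCGGACAGCTCGTGCCCGAGTCCAGCTCCACATACATTTGCTCCG (A↔T, G↔C). DNA strands are antiparallel, so the complementary strand runs 3'→5'; reversing gives the 5'→3' form.

5'-GCCTCGTTTACATACACCTCGACCTGAGCCCGTGCTCGACAGGCGTAATTGAGAGGCTCGCAGTACCATTGCT-3'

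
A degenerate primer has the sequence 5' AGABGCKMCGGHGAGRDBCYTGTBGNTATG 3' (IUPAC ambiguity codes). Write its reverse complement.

5'-CATANCVACARGVHYCTCDCCGKMGCVTCT-3'

Standard pairs A↔T, G↔C; ambiguity codes pair R↔Y, M↔K, B↔V, D↔H, N↔N. Complement (TCTVCGMKGCCDCTCYHVGRACAVCNATAC), then reverse for 5'→3'.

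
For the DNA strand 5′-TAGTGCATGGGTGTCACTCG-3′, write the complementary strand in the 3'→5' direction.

3'-ATCACGTACCCACAGTGAGC-5'

Base-pairing A↔T, G↔C gives the complement. The complementary strand is antiparallel, so paired with a 5'→3' strand it runs 3'→5'.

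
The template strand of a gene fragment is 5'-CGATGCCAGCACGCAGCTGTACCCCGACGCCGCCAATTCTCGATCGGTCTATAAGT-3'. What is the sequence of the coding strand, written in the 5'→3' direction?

5'-ACTTATAGACCGATCGAGAATTGGCGGCGTCGGGGTACAGCTGCGTGCTGGCATCG-3'

The coding strand is complementary and antiparallel to the template: take the complement (A↔T, G↔C) and reverse.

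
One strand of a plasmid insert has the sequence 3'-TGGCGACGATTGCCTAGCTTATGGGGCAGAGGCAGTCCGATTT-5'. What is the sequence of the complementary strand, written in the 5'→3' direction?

The strand is given 3'→5', so its complement runs 5'→3' in the same left-to-right order: pair each base A↔T, G↔C.

5′-ACCGCTGCTAACGGATCGAATACCCCGTCTCCGTCAGGCTAAA-3′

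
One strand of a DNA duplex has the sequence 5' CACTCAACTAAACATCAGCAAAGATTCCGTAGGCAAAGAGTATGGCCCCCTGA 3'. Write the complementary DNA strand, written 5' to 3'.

5'-TCAGGGGGCCATACTCTTTGCCTACGGAATCTTTGCTGATGTTTAGTTGAGTG-3'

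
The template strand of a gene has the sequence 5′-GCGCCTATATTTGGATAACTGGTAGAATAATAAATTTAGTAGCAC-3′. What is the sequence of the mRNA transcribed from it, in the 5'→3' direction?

5'-GUGCUACUAAAUUUAUUAUUCUACCAGUUAUCCAAAUAUAGGCGC-3'

RNA polymerase reads the template 3'→5' and synthesizes mRNA 5'→3' by base-pairing (A→U, T→A, G↔C). The complement of the template is CGCGGATATAAACCTATTGACCATCTTATTATTTAAATCATCGTG; antiparallel, so 5'→3' the coding strand is GTGCTACTAAATTTATTATTCTACCAGTTATCCAAATATAGGCGC. Replace T with U for the mRNA.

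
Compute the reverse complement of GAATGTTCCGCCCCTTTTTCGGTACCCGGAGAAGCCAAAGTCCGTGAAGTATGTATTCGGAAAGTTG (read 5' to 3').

Complement each base (A↔T, G↔C): CTTACAAGGCGGGGAAAAAGCCATGGGCCTCTTCGGTTTCAGGCACTTCATACATAAGCCTTTCAAC. Then reverse.

5′-CAACTTTCCGAATACATACTTCACGGACTTTGGCTTCTCCGGGTACCGAAAAAGGGGCGGAACATTC-3′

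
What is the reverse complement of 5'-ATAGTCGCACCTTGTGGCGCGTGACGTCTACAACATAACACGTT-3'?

Reading the sequence 3'→5' and pairing each base (A↔T, G↔C) gives the reverse complement directly.

5′-AACGTGTTATGTTGTAGACGTCACGCGCCACAAGGTGCGACTAT-3′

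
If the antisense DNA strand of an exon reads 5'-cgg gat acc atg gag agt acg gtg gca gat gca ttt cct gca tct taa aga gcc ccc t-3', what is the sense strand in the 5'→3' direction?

5'-AGGGGGCTCTTTAAGATGCAGGAAATGCATCTGCCACCGTACTCTCCATGGTATCCCG-3'

The coding strand is complementary and antiparallel to the template: take the complement (A↔T, G↔C) and reverse.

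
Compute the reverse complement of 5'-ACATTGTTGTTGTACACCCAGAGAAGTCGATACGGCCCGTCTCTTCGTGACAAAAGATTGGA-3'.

5'-TCCAATCTTTTGTCACGAAGAGACGGGCCGTATCGACTTCTCTGGGTGTACAACAACAATGT-3'

Complement each base (A↔T, G↔C): TGTAACAACAACATGTGGGTCTCTTCAGCTATGCCGGGCAGAGAAGCACTGTTTTCTAACCT. Then reverse.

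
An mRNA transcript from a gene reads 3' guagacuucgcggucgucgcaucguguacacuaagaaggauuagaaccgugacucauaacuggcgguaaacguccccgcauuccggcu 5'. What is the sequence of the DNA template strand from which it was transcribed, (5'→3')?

Written 5'→3' the mRNA is UCGGCCUUACGCCCCUGCAAAUGGCGGUCAAUACUCAGUGCCAAGAUUAGGAAGAAUCACAUGUGCUACGCUGCUGGCGCUUCAGAUG, so the coding DNA strand is TCGGCCTTACGCCCCTGCAAATGGCGGTCAATACTCAGTGCCAAGATTAGGAAGAATCACATGTGCTACGCTGCTGGCGCTTCAGATG. The template is its reverse complement.

5'-CATCTGAAGCGCCAGCAGCGTAGCACATGTGATTCTTCCTAATCTTGGCACTGAGTATTGACCGCCATTTGCAGGGGCGTAAGGCCGA-3'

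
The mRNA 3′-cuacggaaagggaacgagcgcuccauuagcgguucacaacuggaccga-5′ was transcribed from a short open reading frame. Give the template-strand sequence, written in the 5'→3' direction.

Written 5'→3' the mRNA is AGCCAGGUCAACACUUGGCGAUUACCUCGCGAGCAAGGGAAAGGCAUC, so the coding DNA strand is AGCCAGGTCAACACTTGGCGATTACCTCGCGAGCAAGGGAAAGGCATC. The template is its reverse complement.

5'-GATGCCTTTCCCTTGCTCGCGAGGTAATCGCCAAGTGTTGACCTGGCT-3'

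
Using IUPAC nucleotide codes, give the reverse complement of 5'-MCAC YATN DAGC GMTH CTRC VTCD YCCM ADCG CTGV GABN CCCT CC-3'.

Standard pairs A↔T, G↔C; ambiguity codes pair R↔Y, M↔K, B↔V, D↔H, N↔N. Complement (KGTGRTANHTCGCKADGAYGBAGHRGGKTHGCGACBCTVNGGGAGG), then reverse for 5'→3'.

5'-GGAGGGNVTCBCAGCGHTKGGRHGABGYAGDAKCGCTHNATRGTGK-3'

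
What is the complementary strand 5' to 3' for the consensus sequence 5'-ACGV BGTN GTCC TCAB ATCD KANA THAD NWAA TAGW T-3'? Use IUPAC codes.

Standard pairs A↔T, G↔C; ambiguity codes pair K↔M, W↔W, B↔V, D↔H, N↔N. Complement (TGCBVCANCAGGAGTVTAGHMTNTADTHNWTTATCWA), then reverse for 5'→3'.

5′-AWCTATTWNHTDATNTMHGATVTGAGGACNACVBCGT-3′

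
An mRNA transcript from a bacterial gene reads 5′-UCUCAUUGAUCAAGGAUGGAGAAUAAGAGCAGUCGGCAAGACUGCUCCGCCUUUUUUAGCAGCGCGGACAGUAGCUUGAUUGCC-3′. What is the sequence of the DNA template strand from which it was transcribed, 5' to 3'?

5′-GGCAATCAAGCTACTGTCCGCGCTGCTAAAAAAGGCGGAGCAGTCTTGCCGACTGCTCTTATTCTCCATCCTTGATCAATGAGA-3′

Replace U with T to get the coding DNA strand: TCTCATTGATCAAGGATGGAGAATAAGAGCAGTCGGCAAGACTGCTCCGCCTTTTTTAGCAGCGCGGACAGTAGCTTGATTGCC. The template strand is its reverse complement (complement AGAGTAACTAGTTCCTACCTCTTATTCTCGTCAGCCGTTCTGACGAGGCGGAAAAAATCGTCGCGCCTGTCATCGAACTAACGG, then reverse).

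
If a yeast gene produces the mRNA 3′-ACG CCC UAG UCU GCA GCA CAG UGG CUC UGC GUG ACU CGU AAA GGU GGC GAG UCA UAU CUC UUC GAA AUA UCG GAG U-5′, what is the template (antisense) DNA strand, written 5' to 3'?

5'-TGCGGGATCAGACGTCGTGTCACCGAGACGCACTGAGCATTTCCACCGCTCAGTATAGAGAAGCTTTATAGCCTCA-3'

Written 5'→3' the mRNA is UGAGGCUAUAAAGCUUCUCUAUACUGAGCGGUGGAAAUGCUCAGUGCGUCUCGGUGACACGACGUCUGAUCCCGCA, so the coding DNA strand is TGAGGCTATAAAGCTTCTCTATACTGAGCGGTGGAAATGCTCAGTGCGTCTCGGTGACACGACGTCTGATCCCGCA. The template is its reverse complement.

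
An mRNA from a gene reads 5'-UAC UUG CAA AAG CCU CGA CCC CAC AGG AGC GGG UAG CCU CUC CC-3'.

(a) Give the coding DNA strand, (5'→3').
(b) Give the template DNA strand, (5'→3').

(a) 5'-TACTTGCAAAAGCCTCGACCCCACAGGAGCGGGTAGCCTCTCCC-3'
(b) 5′-GGGAGAGGCTACCCGCTCCTGTGGGGTCGAGGCTTTTGCAAGTA-3′

(a) The coding strand matches the mRNA with U→T.
(b) The template strand is the reverse complement of the coding strand.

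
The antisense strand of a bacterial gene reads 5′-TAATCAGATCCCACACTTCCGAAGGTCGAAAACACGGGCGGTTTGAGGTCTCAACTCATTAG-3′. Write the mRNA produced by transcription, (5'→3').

5'-CUAAUGAGUUGAGACCUCAAACCGCCCGUGUUUUCGACCUUCGGAAGUGUGGGAUCUGAUUA-3'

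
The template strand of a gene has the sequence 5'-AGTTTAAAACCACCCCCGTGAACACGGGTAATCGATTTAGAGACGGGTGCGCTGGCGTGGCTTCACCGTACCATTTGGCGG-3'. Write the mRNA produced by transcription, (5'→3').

5'-CCGCCAAAUGGUACGGUGAAGCCACGCCAGCGCACCCGUCUCUAAAUCGAUUACCCGUGUUCACGGGGGUGGUUUUAAACU-3'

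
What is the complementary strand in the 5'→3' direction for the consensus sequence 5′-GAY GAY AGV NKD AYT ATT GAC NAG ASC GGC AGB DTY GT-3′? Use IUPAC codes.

5'-ACRAHVCTGCCGSTCTNGTCAATARTHMNBCTRTCRTC-3'

Standard pairs A↔T, G↔C; ambiguity codes pair Y↔R, K↔M, S↔S, B↔V, D↔H, N↔N. Complement (CTRCTRTCBNMHTRATAACTGNTCTSGCCGTCVHARCA), then reverse for 5'→3'.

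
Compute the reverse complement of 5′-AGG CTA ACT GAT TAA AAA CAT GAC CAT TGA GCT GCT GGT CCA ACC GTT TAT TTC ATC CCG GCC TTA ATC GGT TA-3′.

Complement each base (A↔T, G↔C): TCCGATTGACTAATTTTTGTACTGGTAACTCGACGACCAGGTTGGCAAATAAAGTAGGGCCGGAATTAGCCAAT. Then reverse.

5'-TAACCGATTAAGGCCGGGATGAAATAAACGGTTGGACCAGCAGCTCAATGGTCATGTTTTTAATCAGTTAGCCT-3'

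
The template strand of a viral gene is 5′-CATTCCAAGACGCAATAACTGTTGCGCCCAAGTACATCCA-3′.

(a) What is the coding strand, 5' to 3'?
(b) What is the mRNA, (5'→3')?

(a) The coding strand is the reverse complement of the template: complement GTAAGGTTCTGCGTTATTGACAACGCGGGTTCATGTAGGT, then reverse.
(b) mRNA has the coding-strand sequence with T→U.

(a) 5'-TGGATGTACTTGGGCGCAACAGTTATTGCGTCTTGGAATG-3'
(b) 5'-UGGAUGUACUUGGGCGCAACAGUUAUUGCGUCUUGGAAUG-3'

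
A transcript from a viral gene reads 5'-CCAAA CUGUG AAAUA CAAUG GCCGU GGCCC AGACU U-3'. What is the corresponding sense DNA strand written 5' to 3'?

The coding DNA strand has the same 5'→3' sequence as the mRNA with U replaced by T.

5′-CCAAACTGTGAAATACAATGGCCGTGGCCCAGACTT-3′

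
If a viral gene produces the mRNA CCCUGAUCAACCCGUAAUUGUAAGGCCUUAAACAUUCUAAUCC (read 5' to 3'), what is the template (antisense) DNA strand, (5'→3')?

5'-GGATTAGAATGTTTAAGGCCTTACAATTACGGGTTGATCAGGG-3'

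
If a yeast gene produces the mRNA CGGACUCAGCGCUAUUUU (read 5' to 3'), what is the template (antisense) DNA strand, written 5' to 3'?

5'-AAAATAGCGCTGAGTCCG-3'

Replace U with T to get the coding DNA strand: CGGACTCAGCGCTATTTT. The template strand is its reverse complement (complement GCCTGAGTCGCGATAAAA, then reverse).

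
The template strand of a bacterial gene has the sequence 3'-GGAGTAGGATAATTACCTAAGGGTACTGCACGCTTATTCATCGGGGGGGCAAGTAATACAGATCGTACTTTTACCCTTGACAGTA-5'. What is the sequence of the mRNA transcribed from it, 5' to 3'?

5'-CCUCAUCCUAUUAAUGGAUUCCCAUGACGUGCGAAUAAGUAGCCCCCCCGUUCAUUAUGUCUAGCAUGAAAAUGGGAACUGUCAU-3'

Reading the template 3'→5' as shown, RNA polymerase pairs each base (A→U, T→A, G↔C) to build mRNA 5'→3' directly.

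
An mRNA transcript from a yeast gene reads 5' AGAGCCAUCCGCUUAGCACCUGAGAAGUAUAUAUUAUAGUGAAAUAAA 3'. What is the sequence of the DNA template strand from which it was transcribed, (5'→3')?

5'-TTTATTTCACTATAATATATACTTCTCAGGTGCTAAGCGGATGGCTCT-3'

Replace U with T to get the coding DNA strand: AGAGCCATCCGCTTAGCACCTGAGAAGTATATATTATAGTGAAATAAA. The template strand is its reverse complement (complement TCTCGGTAGGCGAATCGTGGACTCTTCATATATAATATCACTTTATTT, then reverse).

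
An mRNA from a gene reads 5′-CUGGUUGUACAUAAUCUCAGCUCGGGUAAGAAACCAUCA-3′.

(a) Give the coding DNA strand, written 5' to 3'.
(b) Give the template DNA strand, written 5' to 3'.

(a) 5'-CTGGTTGTACATAATCTCAGCTCGGGTAAGAAACCATCA-3'
(b) 5'-TGATGGTTTCTTACCCGAGCTGAGATTATGTACAACCAG-3'

(a) The coding strand matches the mRNA with U→T.
(b) The template strand is the reverse complement of the coding strand.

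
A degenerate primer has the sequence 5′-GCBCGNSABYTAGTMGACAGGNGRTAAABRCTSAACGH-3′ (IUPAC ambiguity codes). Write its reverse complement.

Standard pairs A↔T, G↔C; ambiguity codes pair R↔Y, M↔K, S↔S, B↔V, H↔D, N↔N. Complement (CGVGCNSTVRATCAKCTGTCCNCYATTTVYGASTTGCD), then reverse for 5'→3'.

5'-DCGTTSAGYVTTTAYCNCCTGTCKACTARVTSNCGVGC-3'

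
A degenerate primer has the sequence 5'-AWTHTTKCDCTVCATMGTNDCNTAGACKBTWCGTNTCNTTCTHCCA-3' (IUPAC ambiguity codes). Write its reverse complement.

Standard pairs A↔T, G↔C; ambiguity codes pair M↔K, W↔W, B↔V, D↔H, N↔N. Complement (TWADAAMGHGABGTAKCANHGNATCTGMVAWGCANAGNAAGADGGT), then reverse for 5'→3'.

5′-TGGDAGAANGANACGWAVMGTCTANGHNACKATGBAGHGMAADAWT-3′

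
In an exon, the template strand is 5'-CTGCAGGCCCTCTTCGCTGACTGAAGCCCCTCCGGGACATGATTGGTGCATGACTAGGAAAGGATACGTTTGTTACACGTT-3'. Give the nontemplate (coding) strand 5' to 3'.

5'-AACGTGTAACAAACGTATCCTTTCCTAGTCATGCACCAATCATGTCCCGGAGGGGCTTCAGTCAGCGAAGAGGGCCTGCAG-3'

The coding strand is complementary and antiparallel to the template: take the complement (A↔T, G↔C) and reverse.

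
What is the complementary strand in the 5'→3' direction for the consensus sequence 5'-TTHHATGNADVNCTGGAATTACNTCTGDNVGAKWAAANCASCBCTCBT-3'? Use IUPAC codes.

Standard pairs A↔T, G↔C; ambiguity codes pair K↔M, W↔W, S↔S, B↔V, D↔H, N↔N. Complement (AADDTACNTHBNGACCTTAATGNAGACHNBCTMWTTTNGTSGVGAGVA), then reverse for 5'→3'.

5'-AVGAGVGSTGNTTTWMTCBNHCAGANGTAATTCCAGNBHTNCATDDAA-3'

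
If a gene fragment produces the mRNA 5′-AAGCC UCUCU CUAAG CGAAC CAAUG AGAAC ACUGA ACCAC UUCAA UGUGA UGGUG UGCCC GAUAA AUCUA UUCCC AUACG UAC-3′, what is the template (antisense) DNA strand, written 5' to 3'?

Replace U with T to get the coding DNA strand: AAGCCTCTCTCTAAGCGAACCAATGAGAACACTGAACCACTTCAATGTGATGGTGTGCCCGATAAATCTATTCCCATACGTAC. The template strand is its reverse complement (complement TTCGGAGAGAGATTCGCTTGGTTACTCTTGTGACTTGGTGAAGTTACACTACCACACGGGCTATTTAGATAAGGGTATGCATG, then reverse).

5'-GTACGTATGGGAATAGATTTATCGGGCACACCATCACATTGAAGTGGTTCAGTGTTCTCATTGGTTCGCTTAGAGAGAGGCTT-3'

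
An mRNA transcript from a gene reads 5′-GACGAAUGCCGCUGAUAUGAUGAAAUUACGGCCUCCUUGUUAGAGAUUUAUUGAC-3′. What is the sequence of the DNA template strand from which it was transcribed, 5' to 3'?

5'-GTCAATAAATCTCTAACAAGGAGGCCGTAATTTCATCATATCAGCGGCATTCGTC-3'

Replace U with T to get the coding DNA strand: GACGAATGCCGCTGATATGATGAAATTACGGCCTCCTTGTTAGAGATTTATTGAC. The template strand is its reverse complement (complement CTGCTTACGGCGACTATACTACTTTAATGCCGGAGGAACAATCTCTAAATAACTG, then reverse).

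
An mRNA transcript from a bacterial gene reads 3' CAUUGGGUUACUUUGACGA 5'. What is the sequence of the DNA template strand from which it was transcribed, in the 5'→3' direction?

Written 5'→3' the mRNA is AGCAGUUUCAUUGGGUUAC, so the coding DNA strand is AGCAGTTTCATTGGGTTAC. The template is its reverse complement.

5′-GTAACCCAATGAAACTGCT-3′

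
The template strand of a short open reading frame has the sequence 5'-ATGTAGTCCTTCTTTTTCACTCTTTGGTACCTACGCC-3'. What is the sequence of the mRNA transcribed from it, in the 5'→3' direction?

RNA polymerase reads the template 3'→5' and synthesizes mRNA 5'→3' by base-pairing (A→U, T→A, G↔C). The complement of the template is TACATCAGGAAGAAAAAGTGAGAAACCATGGATGCGG; antiparallel, so 5'→3' the coding strand is GGCGTAGGTACCAAAGAGTGAAAAAGAAGGACTACAT. Replace T with U for the mRNA.

5'-GGCGUAGGUACCAAAGAGUGAAAAAGAAGGACUACAU-3'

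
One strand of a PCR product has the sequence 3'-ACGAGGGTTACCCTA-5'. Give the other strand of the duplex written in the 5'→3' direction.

5'-TGCTCCCAATGGGAT-3'

The strand is given 3'→5', so its complement runs 5'→3' in the same left-to-right order: pair each base A↔T, G↔C.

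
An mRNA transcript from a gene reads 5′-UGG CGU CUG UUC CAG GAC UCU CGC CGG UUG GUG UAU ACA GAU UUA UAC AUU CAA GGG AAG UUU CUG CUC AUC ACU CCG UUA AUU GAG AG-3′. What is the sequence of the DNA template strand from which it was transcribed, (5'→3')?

Replace U with T to get the coding DNA strand: TGGCGTCTGTTCCAGGACTCTCGCCGGTTGGTGTATACAGATTTATACATTCAAGGGAAGTTTCTGCTCATCACTCCGTTAATTGAGAG. The template strand is its reverse complement (complement ACCGCAGACAAGGTCCTGAGAGCGGCCAACCACATATGTCTAAATATGTAAGTTCCCTTCAAAGACGAGTAGTGAGGCAATTAACTCTC, then reverse).

5'-CTCTCAATTAACGGAGTGATGAGCAGAAACTTCCCTTGAATGTATAAATCTGTATACACCAACCGGCGAGAGTCCTGGAACAGACGCCA-3'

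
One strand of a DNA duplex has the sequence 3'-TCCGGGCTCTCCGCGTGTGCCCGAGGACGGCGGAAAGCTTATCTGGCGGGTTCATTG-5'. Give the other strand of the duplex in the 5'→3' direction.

5'-AGGCCCGAGAGGCGCACACGGGCTCCTGCCGCCTTTCGAATAGACCGCCCAAGTAAC-3'

The strand is given 3'→5', so its complement runs 5'→3' in the same left-to-right order: pair each base A↔T, G↔C.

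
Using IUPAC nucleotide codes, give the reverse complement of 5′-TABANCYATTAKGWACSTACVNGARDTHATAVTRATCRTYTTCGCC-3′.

Standard pairs A↔T, G↔C; ambiguity codes pair R↔Y, K↔M, W↔W, S↔S, B↔V, D↔H, N↔N. Complement (ATVTNGRTAATMCWTGSATGBNCTYHADTATBAYTAGYARAAGCGG), then reverse for 5'→3'.

5'-GGCGAARAYGATYABTATDAHYTCNBGTASGTWCMTAATRGNTVTA-3'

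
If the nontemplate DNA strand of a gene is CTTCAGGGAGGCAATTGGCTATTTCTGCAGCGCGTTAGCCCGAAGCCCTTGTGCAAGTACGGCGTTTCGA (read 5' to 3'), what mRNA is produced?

5'-CUUCAGGGAGGCAAUUGGCUAUUUCUGCAGCGCGUUAGCCCGAAGCCCUUGUGCAAGUACGGCGUUUCGA-3'

The mRNA is synthesized from the template strand, so it matches the coding strand with T replaced by U.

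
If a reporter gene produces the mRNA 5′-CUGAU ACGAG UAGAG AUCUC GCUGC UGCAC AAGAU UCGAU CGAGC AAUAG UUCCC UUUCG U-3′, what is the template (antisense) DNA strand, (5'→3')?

5'-ACGAAAGGGAACTATTGCTCGATCGAATCTTGTGCAGCAGCGAGATCTCTACTCGTATCAG-3'

Replace U with T to get the coding DNA strand: CTGATACGAGTAGAGATCTCGCTGCTGCACAAGATTCGATCGAGCAATAGTTCCCTTTCGT. The template strand is its reverse complement (complement GACTATGCTCATCTCTAGAGCGACGACGTGTTCTAAGCTAGCTCGTTATCAAGGGAAAGCA, then reverse).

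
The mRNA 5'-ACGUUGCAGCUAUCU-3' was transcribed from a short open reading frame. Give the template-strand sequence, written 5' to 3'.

Replace U with T to get the coding DNA strand: ACGTTGCAGCTATCT. The template strand is its reverse complement (complement TGCAACGTCGATAGA, then reverse).

5'-AGATAGCTGCAACGT-3'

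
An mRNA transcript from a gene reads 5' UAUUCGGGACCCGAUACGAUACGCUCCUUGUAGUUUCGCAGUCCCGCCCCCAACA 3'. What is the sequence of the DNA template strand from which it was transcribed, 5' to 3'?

5′-TGTTGGGGGCGGGACTGCGAAACTACAAGGAGCGTATCGTATCGGGTCCCGAATA-3′

Replace U with T to get the coding DNA strand: TATTCGGGACCCGATACGATACGCTCCTTGTAGTTTCGCAGTCCCGCCCCCAACA. The template strand is its reverse complement (complement ATAAGCCCTGGGCTATGCTATGCGAGGAACATCAAAGCGTCAGGGCGGGGGTTGT, then reverse).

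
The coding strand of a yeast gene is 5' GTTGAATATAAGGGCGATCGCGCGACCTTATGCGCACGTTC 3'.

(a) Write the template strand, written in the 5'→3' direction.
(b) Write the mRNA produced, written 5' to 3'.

(a) 5'-GAACGTGCGCATAAGGTCGCGCGATCGCCCTTATATTCAAC-3'
(b) 5′-GUUGAAUAUAAGGGCGAUCGCGCGACCUUAUGCGCACGUUC-3′

(a) The template strand is the reverse complement of the coding strand: complement CAACTTATATTCCCGCTAGCGCGCTGGAATACGCGTGCAAG, then reverse.
(b) mRNA matches the coding strand with T→U.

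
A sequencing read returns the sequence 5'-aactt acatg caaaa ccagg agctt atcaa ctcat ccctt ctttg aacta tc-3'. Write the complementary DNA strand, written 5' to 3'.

5'-GATAGTTCAAAGAAGGGATGAGTTGATAAGCTCCTGGTTTTGCATGTAAGTT-3'

Pairing A↔T and G↔C gives TTGAATGTACGTTTTGGTCCTCGAATAGTTGAGTAGGGAAGAAACTTGATAG, running 3'→5'. Reverse for the 5'→3' convention.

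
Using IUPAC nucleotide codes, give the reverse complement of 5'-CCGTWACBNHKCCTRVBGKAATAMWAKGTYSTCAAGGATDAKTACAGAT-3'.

5′-ATCTGTAMTHATCCTTGASRACMTWKTATTMCVBYAGGMDNVGTWACGG-3′

Standard pairs A↔T, G↔C; ambiguity codes pair R↔Y, M↔K, W↔W, S↔S, B↔V, D↔H, N↔N. Complement (GGCAWTGVNDMGGAYBVCMTTATKWTMCARSAGTTCCTAHTMATGTCTA), then reverse for 5'→3'.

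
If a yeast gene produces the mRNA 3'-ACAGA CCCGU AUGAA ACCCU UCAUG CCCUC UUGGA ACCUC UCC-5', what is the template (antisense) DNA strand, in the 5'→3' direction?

Written 5'→3' the mRNA is CCUCUCCAAGGUUCUCCCGUACUUCCCAAAGUAUGCCCAGACA, so the coding DNA strand is CCTCTCCAAGGTTCTCCCGTACTTCCCAAAGTATGCCCAGACA. The template is its reverse complement.

5′-TGTCTGGGCATACTTTGGGAAGTACGGGAGAACCTTGGAGAGG-3′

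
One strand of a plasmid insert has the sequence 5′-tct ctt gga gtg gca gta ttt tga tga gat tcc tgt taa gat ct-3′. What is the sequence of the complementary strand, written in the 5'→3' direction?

Pairing A↔T and G↔C gives AGAGAACCTCACCGTCATAAAACTACTCTAAGGACAATTCTAGA, running 3'→5'. Reverse for the 5'→3' convention.

5'-AGATCTTAACAGGAATCTCATCAAAATACTGCCACTCCAAGAGA-3'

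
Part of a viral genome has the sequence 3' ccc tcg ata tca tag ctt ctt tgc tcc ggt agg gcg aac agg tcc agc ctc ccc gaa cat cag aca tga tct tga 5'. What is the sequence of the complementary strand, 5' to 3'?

The strand is given 3'→5', so its complement runs 5'→3' in the same left-to-right order: pair each base A↔T, G↔C.

5'-GGGAGCTATAGTATCGAAGAAACGAGGCCATCCCGCTTGTCCAGGTCGGAGGGGCTTGTAGTCTGTACTAGAACT-3'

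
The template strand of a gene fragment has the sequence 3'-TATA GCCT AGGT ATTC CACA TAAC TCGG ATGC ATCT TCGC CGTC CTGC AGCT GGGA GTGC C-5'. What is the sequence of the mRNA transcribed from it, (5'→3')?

5′-AUAUCGGAUCCAUAAGGUGUAUUGAGCCUACGUAGAAGCGGCAGGACGUCGACCCUCACGG-3′

Reading the template 3'→5' as shown, RNA polymerase pairs each base (A→U, T→A, G↔C) to build mRNA 5'→3' directly.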